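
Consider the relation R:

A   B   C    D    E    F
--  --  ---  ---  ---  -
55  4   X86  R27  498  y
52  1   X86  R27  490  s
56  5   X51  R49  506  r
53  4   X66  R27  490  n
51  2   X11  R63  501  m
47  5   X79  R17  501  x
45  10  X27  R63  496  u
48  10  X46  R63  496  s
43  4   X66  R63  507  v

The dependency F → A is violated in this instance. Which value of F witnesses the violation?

F=y: 1 row → A = 55 ✓
F=s: 2 rows → A takes values {52, 48} — violation
F=r: 1 row → A = 56 ✓
F=n: 1 row → A = 53 ✓
F=m: 1 row → A = 51 ✓
F=x: 1 row → A = 47 ✓
F=u: 1 row → A = 45 ✓
F=v: 1 row → A = 43 ✓
The only F value with inconsistent A is F=s.

s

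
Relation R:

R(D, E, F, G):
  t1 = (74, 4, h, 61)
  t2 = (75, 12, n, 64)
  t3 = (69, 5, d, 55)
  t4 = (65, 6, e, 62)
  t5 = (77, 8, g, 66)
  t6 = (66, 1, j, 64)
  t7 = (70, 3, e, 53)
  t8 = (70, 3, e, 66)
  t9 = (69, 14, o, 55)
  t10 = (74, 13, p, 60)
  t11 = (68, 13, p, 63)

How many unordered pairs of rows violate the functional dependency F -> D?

3

F=e: violating pairs (4,7), (4,8) — 2 pairs.
F=p: violating pairs (10,11) — 1 pair.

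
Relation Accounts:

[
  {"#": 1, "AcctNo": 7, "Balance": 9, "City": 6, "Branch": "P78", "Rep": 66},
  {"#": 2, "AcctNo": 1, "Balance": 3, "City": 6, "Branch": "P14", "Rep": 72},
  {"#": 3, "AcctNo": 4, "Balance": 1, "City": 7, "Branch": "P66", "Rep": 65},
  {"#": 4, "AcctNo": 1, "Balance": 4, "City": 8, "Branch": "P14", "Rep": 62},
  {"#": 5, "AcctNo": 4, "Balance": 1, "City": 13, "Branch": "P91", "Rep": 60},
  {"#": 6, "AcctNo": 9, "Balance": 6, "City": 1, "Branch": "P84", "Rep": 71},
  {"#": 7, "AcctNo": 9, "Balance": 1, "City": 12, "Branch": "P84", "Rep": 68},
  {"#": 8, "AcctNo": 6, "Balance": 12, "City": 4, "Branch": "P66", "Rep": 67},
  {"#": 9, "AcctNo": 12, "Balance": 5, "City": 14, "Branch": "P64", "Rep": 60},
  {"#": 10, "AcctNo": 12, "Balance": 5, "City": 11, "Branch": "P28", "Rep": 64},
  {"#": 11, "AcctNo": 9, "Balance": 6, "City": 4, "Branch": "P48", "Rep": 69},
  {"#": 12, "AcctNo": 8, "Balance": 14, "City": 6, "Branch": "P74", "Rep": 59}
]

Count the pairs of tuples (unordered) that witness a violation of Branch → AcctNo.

Branch=P14: all 2 rows agree on AcctNo — 0 pairs.
Branch=P66: violating pairs (3,8) — 1 pair.
Branch=P84: all 2 rows agree on AcctNo — 0 pairs.

1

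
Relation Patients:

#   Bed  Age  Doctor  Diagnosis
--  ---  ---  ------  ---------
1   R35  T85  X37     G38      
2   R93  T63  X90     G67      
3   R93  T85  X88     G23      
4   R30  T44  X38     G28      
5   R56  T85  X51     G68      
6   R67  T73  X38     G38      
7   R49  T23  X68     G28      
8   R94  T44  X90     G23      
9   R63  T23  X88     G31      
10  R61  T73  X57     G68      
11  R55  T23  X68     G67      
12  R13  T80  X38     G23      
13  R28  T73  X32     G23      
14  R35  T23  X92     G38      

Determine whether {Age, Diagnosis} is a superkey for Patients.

All 14 rows have distinct {Age, Diagnosis} values, so {Age, Diagnosis} → (all attributes) holds and {Age, Diagnosis} is a superkey.

Yes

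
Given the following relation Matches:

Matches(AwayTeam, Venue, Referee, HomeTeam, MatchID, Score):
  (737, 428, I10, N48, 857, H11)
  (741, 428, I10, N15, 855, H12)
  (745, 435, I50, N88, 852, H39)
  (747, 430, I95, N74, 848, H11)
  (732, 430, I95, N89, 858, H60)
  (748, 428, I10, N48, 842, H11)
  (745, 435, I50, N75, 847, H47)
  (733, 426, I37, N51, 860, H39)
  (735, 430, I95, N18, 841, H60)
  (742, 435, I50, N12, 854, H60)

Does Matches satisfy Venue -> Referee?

Yes

Venue=428: 3 rows → Referee = I10, I10, I10 ✓
Venue=435: 3 rows → Referee = I50, I50, I50 ✓
Venue=430: 3 rows → Referee = I95, I95, I95 ✓
Venue=426: 1 row → Referee = I37 ✓
Every Venue value is associated with a single Referee value, so Venue -> Referee holds.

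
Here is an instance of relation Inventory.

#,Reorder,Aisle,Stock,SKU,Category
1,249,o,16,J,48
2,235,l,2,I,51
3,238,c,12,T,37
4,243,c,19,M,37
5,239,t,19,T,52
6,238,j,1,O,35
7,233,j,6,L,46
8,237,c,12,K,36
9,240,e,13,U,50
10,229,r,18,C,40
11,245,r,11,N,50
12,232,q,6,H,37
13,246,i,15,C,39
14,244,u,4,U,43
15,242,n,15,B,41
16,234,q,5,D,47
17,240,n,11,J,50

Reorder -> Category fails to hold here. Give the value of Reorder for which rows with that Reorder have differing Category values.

238

Reorder=249: row 1 → Category = 48 ✓
Reorder=235: row 2 → Category = 51 ✓
Reorder=238: rows 3, 6 → Category takes values {37, 35} — violation
Reorder=243: row 4 → Category = 37 ✓
Reorder=239: row 5 → Category = 52 ✓
Reorder=233: row 7 → Category = 46 ✓
Reorder=237: row 8 → Category = 36 ✓
Reorder=240: rows 9, 17 → Category = 50, 50 ✓
Reorder=229: row 10 → Category = 40 ✓
Reorder=245: row 11 → Category = 50 ✓
Reorder=232: row 12 → Category = 37 ✓
Reorder=246: row 13 → Category = 39 ✓
Reorder=244: row 14 → Category = 43 ✓
Reorder=242: row 15 → Category = 41 ✓
Reorder=234: row 16 → Category = 47 ✓
The only Reorder value with inconsistent Category is Reorder=238.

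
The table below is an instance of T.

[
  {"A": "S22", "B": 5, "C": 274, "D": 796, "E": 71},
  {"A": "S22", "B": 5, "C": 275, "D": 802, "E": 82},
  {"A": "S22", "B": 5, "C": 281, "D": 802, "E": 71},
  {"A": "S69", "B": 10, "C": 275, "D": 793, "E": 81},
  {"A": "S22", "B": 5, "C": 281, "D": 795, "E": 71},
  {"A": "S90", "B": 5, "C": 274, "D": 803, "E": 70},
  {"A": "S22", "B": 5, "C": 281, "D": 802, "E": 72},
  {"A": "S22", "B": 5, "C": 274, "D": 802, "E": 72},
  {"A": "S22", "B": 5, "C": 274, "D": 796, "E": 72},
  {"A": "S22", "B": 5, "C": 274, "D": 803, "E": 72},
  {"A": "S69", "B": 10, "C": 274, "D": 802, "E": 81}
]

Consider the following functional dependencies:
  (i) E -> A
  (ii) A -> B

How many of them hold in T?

2

(i) E -> A: every LHS value maps to a single RHS value — holds.
(ii) A -> B: every LHS value maps to a single RHS value — holds.
2 of the 2 dependencies hold.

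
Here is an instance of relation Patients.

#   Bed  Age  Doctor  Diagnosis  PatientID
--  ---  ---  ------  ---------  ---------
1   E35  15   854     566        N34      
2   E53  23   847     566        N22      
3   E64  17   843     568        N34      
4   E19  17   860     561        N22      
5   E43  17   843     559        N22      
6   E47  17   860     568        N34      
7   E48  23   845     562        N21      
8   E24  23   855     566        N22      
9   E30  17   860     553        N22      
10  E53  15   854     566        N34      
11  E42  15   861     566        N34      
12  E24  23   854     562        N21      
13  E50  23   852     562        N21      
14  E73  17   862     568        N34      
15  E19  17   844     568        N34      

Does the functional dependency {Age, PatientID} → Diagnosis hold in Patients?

No

(Age=15, PatientID=N34): rows 1, 10, 11 → Diagnosis = 566, 566, 566 ✓
(Age=23, PatientID=N22): rows 2, 8 → Diagnosis = 566, 566 ✓
(Age=17, PatientID=N34): rows 3, 6, 14, 15 → Diagnosis = 568, 568, 568, 568 ✓
(Age=17, PatientID=N22): rows 4, 5, 9 → Diagnosis takes values {561, 559, 553} — violation
(Age=23, PatientID=N21): rows 7, 12, 13 → Diagnosis = 562, 562, 562 ✓
Two rows agree on {Age, PatientID} but differ on Diagnosis, so {Age, PatientID} → Diagnosis does not hold.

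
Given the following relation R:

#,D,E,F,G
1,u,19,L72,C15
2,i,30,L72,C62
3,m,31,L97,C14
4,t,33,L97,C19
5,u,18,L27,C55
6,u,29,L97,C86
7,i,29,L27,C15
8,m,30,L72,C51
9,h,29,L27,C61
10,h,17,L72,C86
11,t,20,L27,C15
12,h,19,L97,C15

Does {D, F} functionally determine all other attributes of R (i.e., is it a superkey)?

All 12 rows have distinct {D, F} values, so {D, F} → (all attributes) holds and {D, F} is a superkey.

Yes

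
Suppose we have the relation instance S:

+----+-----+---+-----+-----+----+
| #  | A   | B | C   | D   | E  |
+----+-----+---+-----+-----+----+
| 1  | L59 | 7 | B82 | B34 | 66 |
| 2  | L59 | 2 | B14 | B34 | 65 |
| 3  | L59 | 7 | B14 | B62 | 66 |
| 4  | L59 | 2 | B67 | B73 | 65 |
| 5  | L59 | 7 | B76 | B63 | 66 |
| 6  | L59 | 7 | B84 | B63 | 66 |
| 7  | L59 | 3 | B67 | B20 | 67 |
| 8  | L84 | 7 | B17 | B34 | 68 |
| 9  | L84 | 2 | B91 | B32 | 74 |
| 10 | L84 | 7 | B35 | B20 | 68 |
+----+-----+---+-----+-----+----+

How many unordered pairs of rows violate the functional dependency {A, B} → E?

(A=L59, B=7): all 4 rows agree on E — 0 pairs.
(A=L59, B=2): all 2 rows agree on E — 0 pairs.
(A=L84, B=7): all 2 rows agree on E — 0 pairs.

0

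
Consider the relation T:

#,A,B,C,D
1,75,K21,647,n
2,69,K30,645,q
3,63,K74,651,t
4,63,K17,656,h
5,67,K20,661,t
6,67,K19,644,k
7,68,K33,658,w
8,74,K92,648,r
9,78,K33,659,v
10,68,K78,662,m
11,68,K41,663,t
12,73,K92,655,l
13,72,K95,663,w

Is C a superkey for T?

No

Rows 11 and 13 have the same C value C=663 but are distinct tuples, so C does not determine every attribute — not a superkey.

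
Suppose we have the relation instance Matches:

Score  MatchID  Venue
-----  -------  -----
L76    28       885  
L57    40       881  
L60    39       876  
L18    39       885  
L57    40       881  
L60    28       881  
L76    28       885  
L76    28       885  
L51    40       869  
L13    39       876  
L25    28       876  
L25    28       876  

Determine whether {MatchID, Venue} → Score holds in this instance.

No

(MatchID=28, Venue=885): 3 rows → Score = L76, L76, L76 ✓
(MatchID=40, Venue=881): 2 rows → Score = L57, L57 ✓
(MatchID=39, Venue=876): 2 rows → Score takes values {L60, L13} — violation
(MatchID=39, Venue=885): 1 row → Score = L18 ✓
(MatchID=28, Venue=881): 1 row → Score = L60 ✓
(MatchID=40, Venue=869): 1 row → Score = L51 ✓
(MatchID=28, Venue=876): 2 rows → Score = L25, L25 ✓
Two rows agree on {MatchID, Venue} but differ on Score, so {MatchID, Venue} → Score does not hold.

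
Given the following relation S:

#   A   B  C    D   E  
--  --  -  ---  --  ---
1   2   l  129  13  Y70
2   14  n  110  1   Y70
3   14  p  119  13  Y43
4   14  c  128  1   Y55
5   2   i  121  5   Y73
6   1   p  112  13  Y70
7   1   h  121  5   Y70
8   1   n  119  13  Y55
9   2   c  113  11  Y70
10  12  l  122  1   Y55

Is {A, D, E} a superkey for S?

Yes

All 10 rows have distinct {A, D, E} values, so {A, D, E} → (all attributes) holds and {A, D, E} is a superkey.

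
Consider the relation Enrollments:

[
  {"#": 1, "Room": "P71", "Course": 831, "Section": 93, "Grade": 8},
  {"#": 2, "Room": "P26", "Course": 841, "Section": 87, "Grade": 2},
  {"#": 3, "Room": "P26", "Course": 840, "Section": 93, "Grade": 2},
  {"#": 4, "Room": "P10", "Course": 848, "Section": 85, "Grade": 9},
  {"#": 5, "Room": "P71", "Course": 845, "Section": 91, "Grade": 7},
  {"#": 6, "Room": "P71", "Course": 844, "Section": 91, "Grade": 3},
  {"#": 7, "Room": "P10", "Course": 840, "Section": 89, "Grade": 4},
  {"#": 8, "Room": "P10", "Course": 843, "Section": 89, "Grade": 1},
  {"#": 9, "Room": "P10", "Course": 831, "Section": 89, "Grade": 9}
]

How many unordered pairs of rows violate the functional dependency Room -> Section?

Room=P71: violating pairs (1,5), (1,6) — 2 pairs.
Room=P26: violating pairs (2,3) — 1 pair.
Room=P10: violating pairs (4,7), (4,8), (4,9) — 3 pairs.

6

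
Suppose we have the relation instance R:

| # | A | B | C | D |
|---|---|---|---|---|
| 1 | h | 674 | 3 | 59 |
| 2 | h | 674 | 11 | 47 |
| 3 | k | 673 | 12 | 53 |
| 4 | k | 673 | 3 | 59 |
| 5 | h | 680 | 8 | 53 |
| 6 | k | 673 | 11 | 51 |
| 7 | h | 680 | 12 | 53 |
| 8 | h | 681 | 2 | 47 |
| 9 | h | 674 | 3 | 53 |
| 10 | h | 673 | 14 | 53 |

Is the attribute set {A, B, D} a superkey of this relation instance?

Rows 5 and 7 have the same {A, B, D} value (A=h, B=680, D=53) but are distinct tuples, so {A, B, D} does not determine every attribute — not a superkey.

No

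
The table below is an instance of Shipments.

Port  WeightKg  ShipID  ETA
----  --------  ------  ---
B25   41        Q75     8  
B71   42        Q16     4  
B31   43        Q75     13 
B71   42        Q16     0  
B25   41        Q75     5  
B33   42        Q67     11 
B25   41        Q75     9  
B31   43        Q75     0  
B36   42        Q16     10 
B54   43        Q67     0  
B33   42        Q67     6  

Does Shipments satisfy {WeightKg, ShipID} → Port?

(WeightKg=41, ShipID=Q75): 3 rows → Port = B25, B25, B25 ✓
(WeightKg=42, ShipID=Q16): 3 rows → Port takes values {B71, B36} — violation
(WeightKg=43, ShipID=Q75): 2 rows → Port = B31, B31 ✓
(WeightKg=42, ShipID=Q67): 2 rows → Port = B33, B33 ✓
(WeightKg=43, ShipID=Q67): 1 row → Port = B54 ✓
Two rows agree on {WeightKg, ShipID} but differ on Port, so {WeightKg, ShipID} → Port does not hold.

No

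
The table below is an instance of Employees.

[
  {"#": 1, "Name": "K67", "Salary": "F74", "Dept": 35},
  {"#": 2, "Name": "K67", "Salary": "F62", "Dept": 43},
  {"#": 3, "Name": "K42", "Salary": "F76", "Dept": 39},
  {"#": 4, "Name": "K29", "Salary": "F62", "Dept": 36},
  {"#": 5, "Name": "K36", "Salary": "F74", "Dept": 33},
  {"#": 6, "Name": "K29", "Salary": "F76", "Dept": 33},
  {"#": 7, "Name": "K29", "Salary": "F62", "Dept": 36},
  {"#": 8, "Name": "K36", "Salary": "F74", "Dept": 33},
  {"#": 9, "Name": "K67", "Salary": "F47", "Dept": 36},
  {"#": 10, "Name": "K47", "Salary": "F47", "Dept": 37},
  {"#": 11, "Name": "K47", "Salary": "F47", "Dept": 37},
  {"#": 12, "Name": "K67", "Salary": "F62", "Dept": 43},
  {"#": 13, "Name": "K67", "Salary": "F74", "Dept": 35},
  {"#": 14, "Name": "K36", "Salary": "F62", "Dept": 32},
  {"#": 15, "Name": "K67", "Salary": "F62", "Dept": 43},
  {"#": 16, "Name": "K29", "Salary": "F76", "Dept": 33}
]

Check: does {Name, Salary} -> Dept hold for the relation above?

Yes

(Name=K67, Salary=F74): rows 1, 13 → Dept = 35, 35 ✓
(Name=K67, Salary=F62): rows 2, 12, 15 → Dept = 43, 43, 43 ✓
(Name=K42, Salary=F76): row 3 → Dept = 39 ✓
(Name=K29, Salary=F62): rows 4, 7 → Dept = 36, 36 ✓
(Name=K36, Salary=F74): rows 5, 8 → Dept = 33, 33 ✓
(Name=K29, Salary=F76): rows 6, 16 → Dept = 33, 33 ✓
(Name=K67, Salary=F47): row 9 → Dept = 36 ✓
(Name=K47, Salary=F47): rows 10, 11 → Dept = 37, 37 ✓
(Name=K36, Salary=F62): row 14 → Dept = 32 ✓
Every {Name, Salary} value is associated with a single Dept value, so {Name, Salary} -> Dept holds.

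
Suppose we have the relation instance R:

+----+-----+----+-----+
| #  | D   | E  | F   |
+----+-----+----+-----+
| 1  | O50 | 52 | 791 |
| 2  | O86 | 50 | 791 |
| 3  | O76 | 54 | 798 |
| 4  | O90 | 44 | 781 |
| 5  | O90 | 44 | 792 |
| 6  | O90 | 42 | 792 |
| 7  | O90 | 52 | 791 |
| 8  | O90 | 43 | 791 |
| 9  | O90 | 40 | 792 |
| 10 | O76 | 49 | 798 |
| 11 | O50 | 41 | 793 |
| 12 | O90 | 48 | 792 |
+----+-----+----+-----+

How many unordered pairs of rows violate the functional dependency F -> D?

F=791: violating pairs (1,2), (1,7), (1,8), (2,7), (2,8) — 5 pairs.
F=798: all 2 rows agree on D — 0 pairs.
F=792: all 4 rows agree on D — 0 pairs.

5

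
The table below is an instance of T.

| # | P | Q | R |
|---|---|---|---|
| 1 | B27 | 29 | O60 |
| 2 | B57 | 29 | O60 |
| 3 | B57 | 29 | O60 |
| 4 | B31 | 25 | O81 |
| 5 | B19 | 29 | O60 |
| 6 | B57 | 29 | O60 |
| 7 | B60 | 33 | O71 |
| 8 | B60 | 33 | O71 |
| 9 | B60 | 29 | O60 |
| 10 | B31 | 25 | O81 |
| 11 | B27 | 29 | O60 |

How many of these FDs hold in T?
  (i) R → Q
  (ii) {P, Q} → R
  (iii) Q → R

3

(i) R → Q: every LHS value maps to a single RHS value — holds.
(ii) {P, Q} → R: every LHS value maps to a single RHS value — holds.
(iii) Q → R: every LHS value maps to a single RHS value — holds.
3 of the 3 dependencies hold.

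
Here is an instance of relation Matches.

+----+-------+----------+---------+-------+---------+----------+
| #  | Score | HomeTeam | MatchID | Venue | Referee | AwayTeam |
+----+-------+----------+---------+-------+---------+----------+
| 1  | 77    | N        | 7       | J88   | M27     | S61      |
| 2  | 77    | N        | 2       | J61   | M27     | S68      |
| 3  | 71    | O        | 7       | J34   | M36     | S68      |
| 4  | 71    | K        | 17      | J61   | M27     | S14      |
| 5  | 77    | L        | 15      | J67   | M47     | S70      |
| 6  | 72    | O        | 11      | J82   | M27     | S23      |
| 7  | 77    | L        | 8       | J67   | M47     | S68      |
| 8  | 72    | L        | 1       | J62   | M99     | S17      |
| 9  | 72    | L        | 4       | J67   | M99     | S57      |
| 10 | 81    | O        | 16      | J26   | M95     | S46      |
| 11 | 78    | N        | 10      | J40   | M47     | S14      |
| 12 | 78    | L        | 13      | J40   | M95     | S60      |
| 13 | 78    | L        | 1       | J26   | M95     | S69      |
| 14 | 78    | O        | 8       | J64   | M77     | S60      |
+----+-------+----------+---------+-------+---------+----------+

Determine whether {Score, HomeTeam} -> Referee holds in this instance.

(Score=77, HomeTeam=N): rows 1, 2 → Referee = M27, M27 ✓
(Score=71, HomeTeam=O): row 3 → Referee = M36 ✓
(Score=71, HomeTeam=K): row 4 → Referee = M27 ✓
(Score=77, HomeTeam=L): rows 5, 7 → Referee = M47, M47 ✓
(Score=72, HomeTeam=O): row 6 → Referee = M27 ✓
(Score=72, HomeTeam=L): rows 8, 9 → Referee = M99, M99 ✓
(Score=81, HomeTeam=O): row 10 → Referee = M95 ✓
(Score=78, HomeTeam=N): row 11 → Referee = M47 ✓
(Score=78, HomeTeam=L): rows 12, 13 → Referee = M95, M95 ✓
(Score=78, HomeTeam=O): row 14 → Referee = M77 ✓
Every {Score, HomeTeam} value is associated with a single Referee value, so {Score, HomeTeam} -> Referee holds.

Yes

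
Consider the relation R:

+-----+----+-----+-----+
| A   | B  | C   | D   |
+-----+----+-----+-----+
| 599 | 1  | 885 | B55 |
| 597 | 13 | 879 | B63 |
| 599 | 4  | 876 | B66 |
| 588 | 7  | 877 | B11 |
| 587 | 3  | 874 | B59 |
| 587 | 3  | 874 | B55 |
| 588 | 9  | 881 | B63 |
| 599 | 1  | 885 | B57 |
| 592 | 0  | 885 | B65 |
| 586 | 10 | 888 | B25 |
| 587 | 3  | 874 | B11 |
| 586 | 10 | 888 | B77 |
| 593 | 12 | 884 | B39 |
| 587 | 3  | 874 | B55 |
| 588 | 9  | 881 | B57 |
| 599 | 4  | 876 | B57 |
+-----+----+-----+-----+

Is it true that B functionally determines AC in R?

B=1: 2 rows → {A,C} = (599, 885), (599, 885) ✓
B=13: 1 row → {A,C} = (597, 879) ✓
B=4: 2 rows → {A,C} = (599, 876), (599, 876) ✓
B=7: 1 row → {A,C} = (588, 877) ✓
B=3: 4 rows → {A,C} = (587, 874), (587, 874), (587, 874), (587, 874) ✓
B=9: 2 rows → {A,C} = (588, 881), (588, 881) ✓
B=0: 1 row → {A,C} = (592, 885) ✓
B=10: 2 rows → {A,C} = (586, 888), (586, 888) ✓
B=12: 1 row → {A,C} = (593, 884) ✓
Every B value is associated with a single AC value, so B → AC holds.

Yes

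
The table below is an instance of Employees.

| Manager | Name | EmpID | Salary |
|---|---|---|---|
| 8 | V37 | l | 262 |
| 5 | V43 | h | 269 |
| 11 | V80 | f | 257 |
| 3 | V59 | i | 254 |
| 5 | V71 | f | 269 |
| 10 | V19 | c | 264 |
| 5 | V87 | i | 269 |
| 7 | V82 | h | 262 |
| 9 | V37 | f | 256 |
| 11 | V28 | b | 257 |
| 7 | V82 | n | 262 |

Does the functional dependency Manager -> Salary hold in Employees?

Manager=8: 1 row → Salary = 262 ✓
Manager=5: 3 rows → Salary = 269, 269, 269 ✓
Manager=11: 2 rows → Salary = 257, 257 ✓
Manager=3: 1 row → Salary = 254 ✓
Manager=10: 1 row → Salary = 264 ✓
Manager=7: 2 rows → Salary = 262, 262 ✓
Manager=9: 1 row → Salary = 256 ✓
Every Manager value is associated with a single Salary value, so Manager -> Salary holds.

Yes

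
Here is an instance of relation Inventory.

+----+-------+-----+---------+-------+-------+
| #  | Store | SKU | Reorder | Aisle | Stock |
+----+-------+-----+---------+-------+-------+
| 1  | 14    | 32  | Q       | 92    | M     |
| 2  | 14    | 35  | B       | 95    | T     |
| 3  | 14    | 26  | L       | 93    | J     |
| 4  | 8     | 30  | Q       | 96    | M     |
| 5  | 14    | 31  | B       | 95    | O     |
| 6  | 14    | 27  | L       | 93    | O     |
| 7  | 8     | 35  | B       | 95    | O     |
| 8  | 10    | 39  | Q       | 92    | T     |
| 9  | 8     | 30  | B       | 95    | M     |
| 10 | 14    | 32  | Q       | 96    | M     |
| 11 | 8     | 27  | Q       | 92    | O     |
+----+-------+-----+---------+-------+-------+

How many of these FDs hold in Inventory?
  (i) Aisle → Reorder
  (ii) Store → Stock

1

(i) Aisle → Reorder: every LHS value maps to a single RHS value — holds.
(ii) Store → Stock: Store=14: rows 1, 2, 3, 5, 6, 10 → Stock takes values {M, T, J, O} — violation; Store=8: rows 4, 7, 9, 11 → Stock takes values {M, O} — violation — fails.
1 of the 2 dependencies holds.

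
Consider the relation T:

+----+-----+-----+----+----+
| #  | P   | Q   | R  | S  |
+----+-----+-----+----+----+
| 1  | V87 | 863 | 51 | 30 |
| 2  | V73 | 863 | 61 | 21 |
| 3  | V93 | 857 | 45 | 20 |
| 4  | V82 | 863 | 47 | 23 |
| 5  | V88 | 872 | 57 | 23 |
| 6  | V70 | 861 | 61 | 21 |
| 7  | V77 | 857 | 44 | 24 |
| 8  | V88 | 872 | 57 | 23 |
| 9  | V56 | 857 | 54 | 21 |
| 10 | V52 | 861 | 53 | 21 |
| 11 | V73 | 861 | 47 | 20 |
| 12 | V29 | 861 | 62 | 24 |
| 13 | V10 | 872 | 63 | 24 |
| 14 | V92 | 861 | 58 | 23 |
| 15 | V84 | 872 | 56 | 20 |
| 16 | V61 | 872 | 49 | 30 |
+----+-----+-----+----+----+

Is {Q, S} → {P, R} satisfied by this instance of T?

No

(Q=863, S=30): row 1 → {P,R} = (V87, 51) ✓
(Q=863, S=21): row 2 → {P,R} = (V73, 61) ✓
(Q=857, S=20): row 3 → {P,R} = (V93, 45) ✓
(Q=863, S=23): row 4 → {P,R} = (V82, 47) ✓
(Q=872, S=23): rows 5, 8 → {P,R} = (V88, 57), (V88, 57) ✓
(Q=861, S=21): rows 6, 10 → {P,R} takes values {(V70, 61), (V52, 53)} — violation
(Q=857, S=24): row 7 → {P,R} = (V77, 44) ✓
(Q=857, S=21): row 9 → {P,R} = (V56, 54) ✓
(Q=861, S=20): row 11 → {P,R} = (V73, 47) ✓
(Q=861, S=24): row 12 → {P,R} = (V29, 62) ✓
(Q=872, S=24): row 13 → {P,R} = (V10, 63) ✓
(Q=861, S=23): row 14 → {P,R} = (V92, 58) ✓
(Q=872, S=20): row 15 → {P,R} = (V84, 56) ✓
(Q=872, S=30): row 16 → {P,R} = (V61, 49) ✓
Two rows agree on {Q, S} but differ on {P, R}, so {Q, S} → {P, R} does not hold.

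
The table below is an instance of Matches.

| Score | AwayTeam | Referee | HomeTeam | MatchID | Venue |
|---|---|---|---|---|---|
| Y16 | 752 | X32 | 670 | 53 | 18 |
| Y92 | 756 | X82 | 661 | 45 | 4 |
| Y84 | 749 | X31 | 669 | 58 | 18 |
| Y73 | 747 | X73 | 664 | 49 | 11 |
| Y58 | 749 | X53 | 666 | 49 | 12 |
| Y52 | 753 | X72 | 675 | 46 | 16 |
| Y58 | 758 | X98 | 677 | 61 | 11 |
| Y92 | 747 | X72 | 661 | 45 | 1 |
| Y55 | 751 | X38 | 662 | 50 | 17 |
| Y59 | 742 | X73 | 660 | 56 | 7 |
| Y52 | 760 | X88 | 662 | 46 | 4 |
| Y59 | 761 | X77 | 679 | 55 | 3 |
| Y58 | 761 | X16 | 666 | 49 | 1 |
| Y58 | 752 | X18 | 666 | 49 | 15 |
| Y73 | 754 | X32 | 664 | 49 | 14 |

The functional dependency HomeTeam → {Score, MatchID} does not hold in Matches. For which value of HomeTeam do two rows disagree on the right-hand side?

662

HomeTeam=670: 1 row → {Score,MatchID} = (Y16, 53) ✓
HomeTeam=661: 2 rows → {Score,MatchID} = (Y92, 45), (Y92, 45) ✓
HomeTeam=669: 1 row → {Score,MatchID} = (Y84, 58) ✓
HomeTeam=664: 2 rows → {Score,MatchID} = (Y73, 49), (Y73, 49) ✓
HomeTeam=666: 3 rows → {Score,MatchID} = (Y58, 49), (Y58, 49), (Y58, 49) ✓
HomeTeam=675: 1 row → {Score,MatchID} = (Y52, 46) ✓
HomeTeam=677: 1 row → {Score,MatchID} = (Y58, 61) ✓
HomeTeam=662: 2 rows → {Score,MatchID} takes values {(Y55, 50), (Y52, 46)} — violation
HomeTeam=660: 1 row → {Score,MatchID} = (Y59, 56) ✓
HomeTeam=679: 1 row → {Score,MatchID} = (Y59, 55) ✓
The only HomeTeam value with inconsistent RHS is HomeTeam=662.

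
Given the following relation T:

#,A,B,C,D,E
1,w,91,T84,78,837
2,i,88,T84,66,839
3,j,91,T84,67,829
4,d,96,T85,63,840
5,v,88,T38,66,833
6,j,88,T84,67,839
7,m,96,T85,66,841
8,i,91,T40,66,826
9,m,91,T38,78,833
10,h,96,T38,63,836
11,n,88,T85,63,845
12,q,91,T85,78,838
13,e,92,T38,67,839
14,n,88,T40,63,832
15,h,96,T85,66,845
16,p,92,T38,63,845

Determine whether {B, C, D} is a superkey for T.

Rows 7 and 15 have the same {B, C, D} value (B=96, C=T85, D=66) but are distinct tuples, so {B, C, D} does not determine every attribute — not a superkey.

No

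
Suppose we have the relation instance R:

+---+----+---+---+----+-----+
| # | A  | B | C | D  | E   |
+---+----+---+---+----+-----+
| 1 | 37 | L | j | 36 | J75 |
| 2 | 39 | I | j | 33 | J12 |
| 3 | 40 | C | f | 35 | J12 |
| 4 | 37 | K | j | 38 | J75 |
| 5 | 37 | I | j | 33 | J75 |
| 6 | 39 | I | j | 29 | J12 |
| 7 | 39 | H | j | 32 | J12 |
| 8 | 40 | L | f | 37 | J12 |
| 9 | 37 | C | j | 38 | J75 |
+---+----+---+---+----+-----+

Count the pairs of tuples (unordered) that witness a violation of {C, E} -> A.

0

(C=j, E=J75): all 4 rows agree on A — 0 pairs.
(C=j, E=J12): all 3 rows agree on A — 0 pairs.
(C=f, E=J12): all 2 rows agree on A — 0 pairs.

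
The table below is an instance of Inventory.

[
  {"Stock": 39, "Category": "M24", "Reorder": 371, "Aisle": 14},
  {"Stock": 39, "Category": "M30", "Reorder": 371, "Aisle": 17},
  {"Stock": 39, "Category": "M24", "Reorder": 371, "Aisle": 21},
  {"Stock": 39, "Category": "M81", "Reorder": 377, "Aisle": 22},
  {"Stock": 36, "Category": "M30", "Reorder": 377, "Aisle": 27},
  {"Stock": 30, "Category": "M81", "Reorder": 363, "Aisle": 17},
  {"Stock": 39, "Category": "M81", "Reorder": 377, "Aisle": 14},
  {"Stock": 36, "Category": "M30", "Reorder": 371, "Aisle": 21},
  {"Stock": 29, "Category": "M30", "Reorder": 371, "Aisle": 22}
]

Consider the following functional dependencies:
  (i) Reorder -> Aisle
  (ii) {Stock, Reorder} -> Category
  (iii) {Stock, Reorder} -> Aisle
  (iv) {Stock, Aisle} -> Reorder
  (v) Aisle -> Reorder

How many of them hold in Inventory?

0

(i) Reorder -> Aisle: Reorder=371: 5 rows → Aisle takes values {14, 17, 21, 22} — violation; Reorder=377: 3 rows → Aisle takes values {22, 27, 14} — violation — fails.
(ii) {Stock, Reorder} -> Category: (Stock=39, Reorder=371): 3 rows → Category takes values {M24, M30} — violation — fails.
(iii) {Stock, Reorder} -> Aisle: (Stock=39, Reorder=371): 3 rows → Aisle takes values {14, 17, 21} — violation; (Stock=39, Reorder=377): 2 rows → Aisle takes values {22, 14} — violation — fails.
(iv) {Stock, Aisle} -> Reorder: (Stock=39, Aisle=14): 2 rows → Reorder takes values {371, 377} — violation — fails.
(v) Aisle -> Reorder: Aisle=14: 2 rows → Reorder takes values {371, 377} — violation; Aisle=17: 2 rows → Reorder takes values {371, 363} — violation; Aisle=22: 2 rows → Reorder takes values {377, 371} — violation — fails.
None of the 5 dependencies hold.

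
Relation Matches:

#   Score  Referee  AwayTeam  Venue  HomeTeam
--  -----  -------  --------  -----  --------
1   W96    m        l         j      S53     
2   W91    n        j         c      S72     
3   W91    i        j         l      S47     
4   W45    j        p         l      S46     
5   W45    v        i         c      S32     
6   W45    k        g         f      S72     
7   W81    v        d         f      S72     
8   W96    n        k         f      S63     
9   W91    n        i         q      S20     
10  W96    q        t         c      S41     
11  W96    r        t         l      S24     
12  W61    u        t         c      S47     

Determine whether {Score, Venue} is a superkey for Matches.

All 12 rows have distinct {Score, Venue} values, so {Score, Venue} → (all attributes) holds and {Score, Venue} is a superkey.

Yes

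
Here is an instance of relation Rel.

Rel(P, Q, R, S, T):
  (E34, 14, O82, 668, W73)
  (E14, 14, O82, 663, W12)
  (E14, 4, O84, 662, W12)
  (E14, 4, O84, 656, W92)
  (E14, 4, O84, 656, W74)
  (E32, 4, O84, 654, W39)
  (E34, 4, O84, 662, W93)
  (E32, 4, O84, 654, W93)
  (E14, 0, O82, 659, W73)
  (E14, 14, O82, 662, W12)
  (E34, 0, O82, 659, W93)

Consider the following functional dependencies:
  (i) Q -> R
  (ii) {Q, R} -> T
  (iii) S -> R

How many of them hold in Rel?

1

(i) Q -> R: every LHS value maps to a single RHS value — holds.
(ii) {Q, R} -> T: (Q=14, R=O82): 3 rows → T takes values {W73, W12} — violation; (Q=4, R=O84): 6 rows → T takes values {W12, W92, W74, W39, W93} — violation; (Q=0, R=O82): 2 rows → T takes values {W73, W93} — violation — fails.
(iii) S -> R: S=662: 3 rows → R takes values {O84, O82} — violation — fails.
1 of the 3 dependencies holds.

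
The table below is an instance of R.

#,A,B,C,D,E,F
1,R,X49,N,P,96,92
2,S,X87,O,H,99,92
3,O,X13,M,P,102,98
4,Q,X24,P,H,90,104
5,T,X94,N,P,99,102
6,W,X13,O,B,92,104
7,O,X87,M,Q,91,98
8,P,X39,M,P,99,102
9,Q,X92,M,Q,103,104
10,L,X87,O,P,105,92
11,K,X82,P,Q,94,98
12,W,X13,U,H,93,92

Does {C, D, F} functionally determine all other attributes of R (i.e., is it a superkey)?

Yes

All 12 rows have distinct {C, D, F} values, so {C, D, F} → (all attributes) holds and {C, D, F} is a superkey.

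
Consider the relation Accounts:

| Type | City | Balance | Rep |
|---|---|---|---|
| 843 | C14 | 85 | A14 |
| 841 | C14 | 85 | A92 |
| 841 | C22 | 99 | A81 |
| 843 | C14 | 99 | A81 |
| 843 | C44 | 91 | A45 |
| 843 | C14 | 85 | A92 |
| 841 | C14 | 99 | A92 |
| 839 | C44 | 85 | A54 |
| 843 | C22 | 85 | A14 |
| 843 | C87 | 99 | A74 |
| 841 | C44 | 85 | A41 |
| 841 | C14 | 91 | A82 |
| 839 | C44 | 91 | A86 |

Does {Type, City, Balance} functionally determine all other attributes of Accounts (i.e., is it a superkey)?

No

Two distinct rows share (Type=843, City=C14, Balance=85), so {Type, City, Balance} does not determine every attribute — not a superkey.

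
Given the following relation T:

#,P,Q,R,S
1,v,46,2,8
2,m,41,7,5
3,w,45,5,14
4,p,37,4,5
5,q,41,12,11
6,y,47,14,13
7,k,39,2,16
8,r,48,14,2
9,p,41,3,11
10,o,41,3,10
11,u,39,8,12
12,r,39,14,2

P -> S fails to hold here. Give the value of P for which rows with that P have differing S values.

P=v: row 1 → S = 8 ✓
P=m: row 2 → S = 5 ✓
P=w: row 3 → S = 14 ✓
P=p: rows 4, 9 → S takes values {5, 11} — violation
P=q: row 5 → S = 11 ✓
P=y: row 6 → S = 13 ✓
P=k: row 7 → S = 16 ✓
P=r: rows 8, 12 → S = 2, 2 ✓
P=o: row 10 → S = 10 ✓
P=u: row 11 → S = 12 ✓
The only P value with inconsistent S is P=p.

p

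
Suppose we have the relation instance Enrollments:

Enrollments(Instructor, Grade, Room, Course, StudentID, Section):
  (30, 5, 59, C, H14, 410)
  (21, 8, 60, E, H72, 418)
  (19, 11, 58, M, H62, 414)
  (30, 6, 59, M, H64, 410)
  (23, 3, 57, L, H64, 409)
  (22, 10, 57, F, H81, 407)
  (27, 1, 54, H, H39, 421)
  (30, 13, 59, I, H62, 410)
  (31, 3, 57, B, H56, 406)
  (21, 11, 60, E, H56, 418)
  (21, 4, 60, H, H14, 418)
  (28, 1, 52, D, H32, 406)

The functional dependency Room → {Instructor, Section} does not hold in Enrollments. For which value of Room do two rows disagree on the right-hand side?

57

Room=59: 3 rows → {Instructor,Section} = (30, 410), (30, 410), (30, 410) ✓
Room=60: 3 rows → {Instructor,Section} = (21, 418), (21, 418), (21, 418) ✓
Room=58: 1 row → {Instructor,Section} = (19, 414) ✓
Room=57: 3 rows → {Instructor,Section} takes values {(23, 409), (22, 407), (31, 406)} — violation
Room=54: 1 row → {Instructor,Section} = (27, 421) ✓
Room=52: 1 row → {Instructor,Section} = (28, 406) ✓
The only Room value with inconsistent RHS is Room=57.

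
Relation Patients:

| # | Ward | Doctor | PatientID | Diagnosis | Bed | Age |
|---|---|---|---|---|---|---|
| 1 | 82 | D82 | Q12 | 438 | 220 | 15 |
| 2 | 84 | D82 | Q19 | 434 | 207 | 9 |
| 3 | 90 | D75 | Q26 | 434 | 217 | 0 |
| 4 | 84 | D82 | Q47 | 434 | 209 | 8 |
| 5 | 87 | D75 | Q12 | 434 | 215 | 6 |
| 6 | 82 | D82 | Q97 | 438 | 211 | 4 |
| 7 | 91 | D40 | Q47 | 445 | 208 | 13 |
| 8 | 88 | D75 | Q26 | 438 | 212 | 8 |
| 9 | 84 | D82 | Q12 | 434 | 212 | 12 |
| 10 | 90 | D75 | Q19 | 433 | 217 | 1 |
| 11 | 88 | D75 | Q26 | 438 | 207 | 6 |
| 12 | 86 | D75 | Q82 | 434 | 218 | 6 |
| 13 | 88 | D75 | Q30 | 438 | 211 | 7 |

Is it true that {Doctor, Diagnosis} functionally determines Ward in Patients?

(Doctor=D82, Diagnosis=438): rows 1, 6 → Ward = 82, 82 ✓
(Doctor=D82, Diagnosis=434): rows 2, 4, 9 → Ward = 84, 84, 84 ✓
(Doctor=D75, Diagnosis=434): rows 3, 5, 12 → Ward takes values {90, 87, 86} — violation
(Doctor=D40, Diagnosis=445): row 7 → Ward = 91 ✓
(Doctor=D75, Diagnosis=438): rows 8, 11, 13 → Ward = 88, 88, 88 ✓
(Doctor=D75, Diagnosis=433): row 10 → Ward = 90 ✓
Two rows agree on {Doctor, Diagnosis} but differ on Ward, so {Doctor, Diagnosis} → Ward does not hold.

No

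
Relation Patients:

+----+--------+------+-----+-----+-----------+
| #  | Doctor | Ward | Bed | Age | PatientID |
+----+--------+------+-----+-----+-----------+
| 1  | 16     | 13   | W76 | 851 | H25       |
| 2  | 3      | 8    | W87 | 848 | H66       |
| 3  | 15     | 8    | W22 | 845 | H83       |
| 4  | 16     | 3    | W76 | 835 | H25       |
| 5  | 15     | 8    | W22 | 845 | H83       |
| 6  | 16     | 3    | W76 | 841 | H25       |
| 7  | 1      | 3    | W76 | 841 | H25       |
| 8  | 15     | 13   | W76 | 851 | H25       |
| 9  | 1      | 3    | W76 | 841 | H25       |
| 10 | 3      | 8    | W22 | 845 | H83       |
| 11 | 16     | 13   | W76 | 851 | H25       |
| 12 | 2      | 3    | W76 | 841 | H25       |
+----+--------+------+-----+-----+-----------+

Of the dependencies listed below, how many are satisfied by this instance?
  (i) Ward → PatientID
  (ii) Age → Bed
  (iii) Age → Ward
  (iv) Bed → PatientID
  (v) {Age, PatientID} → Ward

(i) Ward → PatientID: Ward=8: rows 2, 3, 5, 10 → PatientID takes values {H66, H83} — violation — fails.
(ii) Age → Bed: every LHS value maps to a single RHS value — holds.
(iii) Age → Ward: every LHS value maps to a single RHS value — holds.
(iv) Bed → PatientID: every LHS value maps to a single RHS value — holds.
(v) {Age, PatientID} → Ward: every LHS value maps to a single RHS value — holds.
4 of the 5 dependencies hold.

4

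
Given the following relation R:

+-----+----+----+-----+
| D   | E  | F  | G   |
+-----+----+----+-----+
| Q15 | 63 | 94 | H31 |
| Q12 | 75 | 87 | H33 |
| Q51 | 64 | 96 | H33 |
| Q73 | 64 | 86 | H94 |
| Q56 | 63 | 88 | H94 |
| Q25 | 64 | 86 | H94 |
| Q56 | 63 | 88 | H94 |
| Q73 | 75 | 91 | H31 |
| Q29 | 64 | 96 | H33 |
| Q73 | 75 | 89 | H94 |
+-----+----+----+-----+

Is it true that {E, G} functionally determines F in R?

Yes

(E=63, G=H31): 1 row → F = 94 ✓
(E=75, G=H33): 1 row → F = 87 ✓
(E=64, G=H33): 2 rows → F = 96, 96 ✓
(E=64, G=H94): 2 rows → F = 86, 86 ✓
(E=63, G=H94): 2 rows → F = 88, 88 ✓
(E=75, G=H31): 1 row → F = 91 ✓
(E=75, G=H94): 1 row → F = 89 ✓
Every {E, G} value is associated with a single F value, so {E, G} → F holds.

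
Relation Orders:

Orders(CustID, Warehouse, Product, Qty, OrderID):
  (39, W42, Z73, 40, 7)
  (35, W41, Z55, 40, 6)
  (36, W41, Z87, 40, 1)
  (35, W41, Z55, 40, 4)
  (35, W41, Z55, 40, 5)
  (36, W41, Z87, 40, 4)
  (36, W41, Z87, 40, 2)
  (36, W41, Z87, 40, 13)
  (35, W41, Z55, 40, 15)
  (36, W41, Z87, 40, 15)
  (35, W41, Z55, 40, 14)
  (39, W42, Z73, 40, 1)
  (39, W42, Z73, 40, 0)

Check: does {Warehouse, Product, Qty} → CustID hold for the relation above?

(Warehouse=W42, Product=Z73, Qty=40): 3 rows → CustID = 39, 39, 39 ✓
(Warehouse=W41, Product=Z55, Qty=40): 5 rows → CustID = 35, 35, 35, 35, 35 ✓
(Warehouse=W41, Product=Z87, Qty=40): 5 rows → CustID = 36, 36, 36, 36, 36 ✓
Every {Warehouse, Product, Qty} value is associated with a single CustID value, so {Warehouse, Product, Qty} → CustID holds.

Yes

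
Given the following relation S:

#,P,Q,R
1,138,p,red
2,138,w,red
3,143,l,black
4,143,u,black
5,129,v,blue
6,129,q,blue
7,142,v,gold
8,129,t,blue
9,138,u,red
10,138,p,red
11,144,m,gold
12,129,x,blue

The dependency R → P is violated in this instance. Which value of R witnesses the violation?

R=red: rows 1, 2, 9, 10 → P = 138, 138, 138, 138 ✓
R=black: rows 3, 4 → P = 143, 143 ✓
R=blue: rows 5, 6, 8, 12 → P = 129, 129, 129, 129 ✓
R=gold: rows 7, 11 → P takes values {142, 144} — violation
The only R value with inconsistent P is R=gold.

gold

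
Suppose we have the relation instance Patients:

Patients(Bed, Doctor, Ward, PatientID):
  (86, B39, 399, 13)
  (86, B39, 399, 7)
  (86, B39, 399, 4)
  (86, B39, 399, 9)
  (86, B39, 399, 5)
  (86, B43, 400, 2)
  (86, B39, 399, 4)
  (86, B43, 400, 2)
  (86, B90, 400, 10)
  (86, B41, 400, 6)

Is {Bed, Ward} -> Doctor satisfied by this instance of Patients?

No

(Bed=86, Ward=399): 6 rows → Doctor = B39, B39, B39, B39, B39, B39 ✓
(Bed=86, Ward=400): 4 rows → Doctor takes values {B43, B90, B41} — violation
Two rows agree on {Bed, Ward} but differ on Doctor, so {Bed, Ward} -> Doctor does not hold.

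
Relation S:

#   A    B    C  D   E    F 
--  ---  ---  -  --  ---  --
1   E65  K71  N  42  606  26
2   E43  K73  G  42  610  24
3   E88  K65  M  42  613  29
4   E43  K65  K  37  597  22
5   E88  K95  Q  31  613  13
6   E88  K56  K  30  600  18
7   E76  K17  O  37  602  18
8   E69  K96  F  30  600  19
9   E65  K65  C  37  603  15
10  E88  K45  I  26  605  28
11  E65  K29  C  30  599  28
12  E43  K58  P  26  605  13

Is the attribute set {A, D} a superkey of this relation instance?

All 12 rows have distinct {A, D} values, so {A, D} → (all attributes) holds and {A, D} is a superkey.

Yes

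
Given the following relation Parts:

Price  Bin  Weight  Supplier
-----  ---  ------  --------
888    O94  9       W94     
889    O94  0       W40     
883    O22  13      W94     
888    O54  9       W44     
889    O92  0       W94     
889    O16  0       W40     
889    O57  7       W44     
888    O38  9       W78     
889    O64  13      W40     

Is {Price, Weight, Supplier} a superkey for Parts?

No

Two distinct rows share (Price=889, Weight=0, Supplier=W40), so {Price, Weight, Supplier} does not determine every attribute — not a superkey.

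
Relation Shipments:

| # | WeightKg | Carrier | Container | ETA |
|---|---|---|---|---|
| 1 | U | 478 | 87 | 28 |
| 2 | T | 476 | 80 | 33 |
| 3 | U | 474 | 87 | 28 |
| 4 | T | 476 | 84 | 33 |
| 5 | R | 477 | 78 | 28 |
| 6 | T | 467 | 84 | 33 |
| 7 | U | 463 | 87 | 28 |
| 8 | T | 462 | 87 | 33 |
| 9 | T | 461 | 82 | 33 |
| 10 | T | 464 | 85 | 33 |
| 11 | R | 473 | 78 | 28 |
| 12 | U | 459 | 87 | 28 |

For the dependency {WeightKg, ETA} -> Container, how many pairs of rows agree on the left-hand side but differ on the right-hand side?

(WeightKg=U, ETA=28): all 4 rows agree on Container — 0 pairs.
(WeightKg=T, ETA=33): violating pairs (2,4), (2,6), (2,8), (2,9), (2,10), (4,8), (4,9), (4,10), (6,8), (6,9), (6,10), (8,9), (8,10), (9,10) — 14 pairs.
(WeightKg=R, ETA=28): all 2 rows agree on Container — 0 pairs.

14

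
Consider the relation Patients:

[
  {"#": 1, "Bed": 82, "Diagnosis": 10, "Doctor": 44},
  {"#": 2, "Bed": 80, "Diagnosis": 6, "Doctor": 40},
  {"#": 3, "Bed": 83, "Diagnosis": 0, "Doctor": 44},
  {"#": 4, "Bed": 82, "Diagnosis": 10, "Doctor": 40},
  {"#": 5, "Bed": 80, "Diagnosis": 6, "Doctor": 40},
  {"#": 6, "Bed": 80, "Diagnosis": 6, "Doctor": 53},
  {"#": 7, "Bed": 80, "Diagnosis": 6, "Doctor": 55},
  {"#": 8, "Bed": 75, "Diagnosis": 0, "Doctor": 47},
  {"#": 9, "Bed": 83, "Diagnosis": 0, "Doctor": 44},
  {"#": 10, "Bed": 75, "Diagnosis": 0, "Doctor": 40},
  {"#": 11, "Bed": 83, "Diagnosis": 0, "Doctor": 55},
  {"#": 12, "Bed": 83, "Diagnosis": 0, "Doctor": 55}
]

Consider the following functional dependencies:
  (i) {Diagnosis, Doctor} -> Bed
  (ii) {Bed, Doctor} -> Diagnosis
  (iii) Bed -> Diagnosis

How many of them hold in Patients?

3

(i) {Diagnosis, Doctor} -> Bed: every LHS value maps to a single RHS value — holds.
(ii) {Bed, Doctor} -> Diagnosis: every LHS value maps to a single RHS value — holds.
(iii) Bed -> Diagnosis: every LHS value maps to a single RHS value — holds.
3 of the 3 dependencies hold.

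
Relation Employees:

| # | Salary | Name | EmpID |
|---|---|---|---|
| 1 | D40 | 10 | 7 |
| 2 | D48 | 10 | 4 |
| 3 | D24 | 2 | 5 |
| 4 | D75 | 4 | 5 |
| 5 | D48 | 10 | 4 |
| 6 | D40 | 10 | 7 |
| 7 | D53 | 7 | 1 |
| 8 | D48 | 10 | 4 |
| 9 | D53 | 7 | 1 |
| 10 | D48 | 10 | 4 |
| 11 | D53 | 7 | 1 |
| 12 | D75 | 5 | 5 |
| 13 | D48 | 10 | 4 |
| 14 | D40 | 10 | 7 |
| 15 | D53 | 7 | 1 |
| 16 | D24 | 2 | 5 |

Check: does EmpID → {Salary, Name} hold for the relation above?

No

EmpID=7: rows 1, 6, 14 → {Salary,Name} = (D40, 10), (D40, 10), (D40, 10) ✓
EmpID=4: rows 2, 5, 8, 10, 13 → {Salary,Name} = (D48, 10), (D48, 10), (D48, 10), (D48, 10), (D48, 10) ✓
EmpID=5: rows 3, 4, 12, 16 → {Salary,Name} takes values {(D24, 2), (D75, 4), (D75, 5)} — violation
EmpID=1: rows 7, 9, 11, 15 → {Salary,Name} = (D53, 7), (D53, 7), (D53, 7), (D53, 7) ✓
Two rows agree on EmpID but differ on {Salary, Name}, so EmpID → {Salary, Name} does not hold.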